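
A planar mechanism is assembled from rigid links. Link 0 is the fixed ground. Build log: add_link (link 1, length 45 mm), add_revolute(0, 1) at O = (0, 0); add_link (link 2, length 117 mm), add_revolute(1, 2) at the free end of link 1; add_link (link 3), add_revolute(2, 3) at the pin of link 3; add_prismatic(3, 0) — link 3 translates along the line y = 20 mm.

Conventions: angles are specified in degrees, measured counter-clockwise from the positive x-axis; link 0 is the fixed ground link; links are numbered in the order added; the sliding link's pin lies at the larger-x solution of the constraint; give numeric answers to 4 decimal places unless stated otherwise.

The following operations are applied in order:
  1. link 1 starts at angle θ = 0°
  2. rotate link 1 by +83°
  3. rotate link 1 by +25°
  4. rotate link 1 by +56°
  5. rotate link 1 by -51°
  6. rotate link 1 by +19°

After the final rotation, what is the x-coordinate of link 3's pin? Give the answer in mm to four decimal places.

geometry: r = 45 mm, L = 117 mm, e = 20 mm; θ starts at 0°
rotate link 1 by +83°: θ ← 0° +83° = 83°
rotate link 1 by +25°: θ ← 83° +25° = 108°
rotate link 1 by +56°: θ ← 108° +56° = 164°
rotate link 1 by -51°: θ ← 164° -51° = 113°
rotate link 1 by +19°: θ ← 113° +19° = 132°
crank pin P = (r cos θ, r sin θ) = (-30.110877, 33.441517)
h = r sin θ − e = 33.441517 − 20 = 13.441517
x = r cos θ + √(L² − h²) = -30.110877 + 116.225323 = 86.114445

86.1144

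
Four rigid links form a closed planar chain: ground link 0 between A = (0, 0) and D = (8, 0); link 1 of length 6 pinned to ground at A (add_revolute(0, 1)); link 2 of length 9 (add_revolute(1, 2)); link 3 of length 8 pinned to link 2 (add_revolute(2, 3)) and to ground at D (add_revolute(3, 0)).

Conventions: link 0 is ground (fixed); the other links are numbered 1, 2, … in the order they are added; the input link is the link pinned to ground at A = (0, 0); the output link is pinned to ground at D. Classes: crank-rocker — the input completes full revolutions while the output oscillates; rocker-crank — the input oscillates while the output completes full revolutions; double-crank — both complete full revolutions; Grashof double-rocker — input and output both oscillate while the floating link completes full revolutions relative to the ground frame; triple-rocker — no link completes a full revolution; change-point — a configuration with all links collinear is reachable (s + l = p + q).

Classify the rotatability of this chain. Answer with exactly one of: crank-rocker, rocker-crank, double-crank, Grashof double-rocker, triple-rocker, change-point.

lengths: ground=8, input=6, coupler=9, output=8
sorted: s=6 (shortest), l=9 (longest), p+q=16
s + l = 15 vs p + q = 16
s + l < p + q (Grashof) with shortest = input link → crank-rocker

crank-rocker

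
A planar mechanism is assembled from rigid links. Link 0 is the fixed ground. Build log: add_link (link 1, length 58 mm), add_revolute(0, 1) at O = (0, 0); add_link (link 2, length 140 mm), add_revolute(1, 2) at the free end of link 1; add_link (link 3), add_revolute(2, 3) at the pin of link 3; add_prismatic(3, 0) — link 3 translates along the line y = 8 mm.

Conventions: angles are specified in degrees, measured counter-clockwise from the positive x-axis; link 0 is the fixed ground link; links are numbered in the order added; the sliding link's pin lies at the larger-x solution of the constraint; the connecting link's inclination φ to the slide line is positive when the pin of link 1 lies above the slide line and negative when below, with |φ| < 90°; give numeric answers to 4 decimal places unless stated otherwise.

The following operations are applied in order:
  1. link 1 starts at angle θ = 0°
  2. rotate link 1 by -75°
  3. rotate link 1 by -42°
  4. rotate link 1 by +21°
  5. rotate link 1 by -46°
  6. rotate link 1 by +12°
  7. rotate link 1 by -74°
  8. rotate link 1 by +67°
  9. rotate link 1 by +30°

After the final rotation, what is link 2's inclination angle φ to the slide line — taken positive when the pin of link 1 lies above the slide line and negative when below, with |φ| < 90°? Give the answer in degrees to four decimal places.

geometry: r = 58 mm, L = 140 mm, e = 8 mm; θ starts at 0°
rotate link 1 by -75°: θ ← 0° -75° = -75°
rotate link 1 by -42°: θ ← -75° -42° = -117°
rotate link 1 by +21°: θ ← -117° +21° = -96°
rotate link 1 by -46°: θ ← -96° -46° = -142°
rotate link 1 by +12°: θ ← -142° +12° = -130°
rotate link 1 by -74°: θ ← -130° -74° = -204°
rotate link 1 by +67°: θ ← -204° +67° = -137°
rotate link 1 by +30°: θ ← -137° +30° = -107°
h = r sin θ − e = -55.465676 − 8 = -63.465676
sin φ = h / L = -63.465676 / 140 = -0.45332626
φ = arcsin(-0.45332626) = -26.957294°

-26.9573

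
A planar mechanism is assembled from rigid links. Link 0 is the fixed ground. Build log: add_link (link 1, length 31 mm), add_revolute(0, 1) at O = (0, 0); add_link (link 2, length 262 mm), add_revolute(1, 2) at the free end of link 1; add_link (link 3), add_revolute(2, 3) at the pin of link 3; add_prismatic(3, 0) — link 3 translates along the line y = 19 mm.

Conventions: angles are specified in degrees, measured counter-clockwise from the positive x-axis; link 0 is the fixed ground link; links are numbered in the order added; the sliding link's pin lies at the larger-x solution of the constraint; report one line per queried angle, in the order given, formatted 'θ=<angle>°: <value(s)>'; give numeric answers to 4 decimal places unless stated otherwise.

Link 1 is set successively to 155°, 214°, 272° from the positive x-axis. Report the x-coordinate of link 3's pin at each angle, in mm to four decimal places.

geometry: r = 31 mm, L = 262 mm, e = 19 mm
θ=155°: crank pin P = (r cos θ, r sin θ) = (-28.095541, 13.101166)
θ=155°: h = r sin θ − e = 13.101166 − 19 = -5.898834
θ=155°: x = r cos θ + √(L² − h²) = -28.095541 + 261.933587 = 233.838045
θ=214°: crank pin P = (r cos θ, r sin θ) = (-25.700165, -17.334980)
θ=214°: h = r sin θ − e = -17.334980 − 19 = -36.334980
θ=214°: x = r cos θ + √(L² − h²) = -25.700165 + 259.468243 = 233.768078
θ=272°: crank pin P = (r cos θ, r sin θ) = (1.081884, -30.981116)
θ=272°: h = r sin θ − e = -30.981116 − 19 = -49.981116
θ=272°: x = r cos θ + √(L² − h²) = 1.081884 + 257.188429 = 258.270314

θ=155°: 233.8380
θ=214°: 233.7681
θ=272°: 258.2703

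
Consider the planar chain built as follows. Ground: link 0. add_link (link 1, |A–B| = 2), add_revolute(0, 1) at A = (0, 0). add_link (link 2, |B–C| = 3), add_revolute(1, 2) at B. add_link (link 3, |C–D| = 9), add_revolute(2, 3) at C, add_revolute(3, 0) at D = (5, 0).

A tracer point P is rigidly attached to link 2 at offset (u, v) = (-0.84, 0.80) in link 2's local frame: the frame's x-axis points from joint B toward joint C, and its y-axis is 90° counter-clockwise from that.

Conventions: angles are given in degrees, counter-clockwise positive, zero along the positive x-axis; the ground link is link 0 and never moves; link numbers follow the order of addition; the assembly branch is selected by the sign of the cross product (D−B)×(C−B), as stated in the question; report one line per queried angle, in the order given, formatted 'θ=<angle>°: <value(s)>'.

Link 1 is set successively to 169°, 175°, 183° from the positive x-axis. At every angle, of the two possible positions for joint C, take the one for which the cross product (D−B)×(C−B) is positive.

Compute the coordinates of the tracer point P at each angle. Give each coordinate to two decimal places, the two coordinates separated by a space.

A=(0,0), D=(5.00,0)
θ=169°: B = A + 2.00·(cos169°, sin169°) = (-1.9633, 0.3816)
θ=169°: |BD| = 6.9737
θ=169°: circle(B,3.00) ∩ circle(D,9.00): a=-1.6754, h=2.4886
θ=169°:   candidates: C₊=(-3.5000,2.9582) cross=17.355; C₋=(-3.7723,-2.0116) cross=-17.355
θ=169°:   branch + wants cross > 0 → take C=(-3.5000,2.9582) (cross=17.355)
θ=169°: ex = (C−B)/|BC| = (-0.5122,0.8588); ey = (-0.8588,-0.5122)
θ=169°: P = B + -0.84·ex + 0.80·ey = (-2.2201,-0.7496)
θ=175°: B = A + 2.00·(cos175°, sin175°) = (-1.9924, 0.1743)
θ=175°: |BD| = 6.9946
θ=175°: circle(B,3.00) ∩ circle(D,9.00): a=-1.6496, h=2.5058
θ=175°:   candidates: C₊=(-3.5790,2.7204) cross=17.527; C₋=(-3.7039,-2.2896) cross=-17.527
θ=175°:   branch + wants cross > 0 → take C=(-3.5790,2.7204) (cross=17.527)
θ=175°: ex = (C−B)/|BC| = (-0.5289,0.8487); ey = (-0.8487,-0.5289)
θ=175°: P = B + -0.84·ex + 0.80·ey = (-2.2271,-0.9617)
θ=183°: B = A + 2.00·(cos183°, sin183°) = (-1.9973, -0.1047)
θ=183°: |BD| = 6.9980
θ=183°: circle(B,3.00) ∩ circle(D,9.00): a=-1.6453, h=2.5086
θ=183°:   candidates: C₊=(-3.6799,2.3790) cross=17.555; C₋=(-3.6048,-2.6376) cross=-17.555
θ=183°:   branch + wants cross > 0 → take C=(-3.6799,2.3790) (cross=17.555)
θ=183°: ex = (C−B)/|BC| = (-0.5609,0.8279); ey = (-0.8279,-0.5609)
θ=183°: P = B + -0.84·ex + 0.80·ey = (-2.1884,-1.2488)

θ=169°: -2.22 -0.75
θ=175°: -2.23 -0.96
θ=183°: -2.19 -1.25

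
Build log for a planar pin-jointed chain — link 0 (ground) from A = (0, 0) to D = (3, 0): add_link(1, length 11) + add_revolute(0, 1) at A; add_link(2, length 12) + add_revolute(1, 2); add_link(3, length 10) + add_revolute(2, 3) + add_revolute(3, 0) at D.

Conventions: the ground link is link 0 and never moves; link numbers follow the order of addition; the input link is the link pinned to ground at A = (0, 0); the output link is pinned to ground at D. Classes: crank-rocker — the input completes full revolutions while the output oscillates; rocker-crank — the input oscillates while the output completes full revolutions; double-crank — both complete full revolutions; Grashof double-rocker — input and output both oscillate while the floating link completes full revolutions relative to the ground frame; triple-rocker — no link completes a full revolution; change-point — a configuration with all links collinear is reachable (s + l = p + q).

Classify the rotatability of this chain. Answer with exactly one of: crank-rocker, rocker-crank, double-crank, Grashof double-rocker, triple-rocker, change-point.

lengths: ground=3, input=11, coupler=12, output=10
sorted: s=3 (shortest), l=12 (longest), p+q=21
s + l = 15 vs p + q = 21
s + l < p + q (Grashof) with shortest = ground link → double-crank

double-crank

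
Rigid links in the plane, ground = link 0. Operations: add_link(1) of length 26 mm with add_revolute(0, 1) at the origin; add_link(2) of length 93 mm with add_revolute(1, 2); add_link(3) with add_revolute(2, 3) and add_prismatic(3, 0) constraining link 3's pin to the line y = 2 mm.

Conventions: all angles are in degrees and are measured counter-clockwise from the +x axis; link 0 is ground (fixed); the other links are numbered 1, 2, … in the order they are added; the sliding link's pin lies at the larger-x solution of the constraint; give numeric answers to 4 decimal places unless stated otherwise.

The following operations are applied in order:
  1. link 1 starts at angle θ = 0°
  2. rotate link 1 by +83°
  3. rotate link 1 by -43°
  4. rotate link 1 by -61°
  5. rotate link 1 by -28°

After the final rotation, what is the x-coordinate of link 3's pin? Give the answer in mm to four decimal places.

geometry: r = 26 mm, L = 93 mm, e = 2 mm; θ starts at 0°
rotate link 1 by +83°: θ ← 0° +83° = 83°
rotate link 1 by -43°: θ ← 83° -43° = 40°
rotate link 1 by -61°: θ ← 40° -61° = -21°
rotate link 1 by -28°: θ ← -21° -28° = -49°
crank pin P = (r cos θ, r sin θ) = (17.057535, -19.622449)
h = r sin θ − e = -19.622449 − 2 = -21.622449
x = r cos θ + √(L² − h²) = 17.057535 + 90.451477 = 107.509012

107.5090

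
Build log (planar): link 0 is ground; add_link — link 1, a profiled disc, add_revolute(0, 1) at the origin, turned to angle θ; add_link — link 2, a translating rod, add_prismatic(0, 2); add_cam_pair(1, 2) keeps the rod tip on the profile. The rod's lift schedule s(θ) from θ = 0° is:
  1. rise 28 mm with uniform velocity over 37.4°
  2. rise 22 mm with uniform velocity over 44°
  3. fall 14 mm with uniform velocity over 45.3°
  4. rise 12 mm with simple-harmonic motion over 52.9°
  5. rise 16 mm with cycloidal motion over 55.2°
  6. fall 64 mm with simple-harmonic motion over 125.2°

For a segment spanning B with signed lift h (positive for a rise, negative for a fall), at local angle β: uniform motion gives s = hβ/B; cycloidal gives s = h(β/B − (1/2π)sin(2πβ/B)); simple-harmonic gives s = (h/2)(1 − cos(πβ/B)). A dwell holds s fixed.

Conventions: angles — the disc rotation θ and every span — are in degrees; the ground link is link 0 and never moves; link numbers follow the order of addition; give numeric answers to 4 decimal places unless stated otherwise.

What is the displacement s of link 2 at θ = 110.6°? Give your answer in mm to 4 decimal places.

seg 1 [0°–37.4°] uniform, h=28: full span → s += 28 → s = 28.0000
seg 2 [37.4°–81.4°] uniform, h=22: full span → s += 22 → s = 50.0000
seg 3 [81.4°–126.7°] uniform, h=-14: θ=110.6° here. β=29.2, B=45.3. -14·29.2/45.3 = -9.0243 → s = 40.9757

40.9757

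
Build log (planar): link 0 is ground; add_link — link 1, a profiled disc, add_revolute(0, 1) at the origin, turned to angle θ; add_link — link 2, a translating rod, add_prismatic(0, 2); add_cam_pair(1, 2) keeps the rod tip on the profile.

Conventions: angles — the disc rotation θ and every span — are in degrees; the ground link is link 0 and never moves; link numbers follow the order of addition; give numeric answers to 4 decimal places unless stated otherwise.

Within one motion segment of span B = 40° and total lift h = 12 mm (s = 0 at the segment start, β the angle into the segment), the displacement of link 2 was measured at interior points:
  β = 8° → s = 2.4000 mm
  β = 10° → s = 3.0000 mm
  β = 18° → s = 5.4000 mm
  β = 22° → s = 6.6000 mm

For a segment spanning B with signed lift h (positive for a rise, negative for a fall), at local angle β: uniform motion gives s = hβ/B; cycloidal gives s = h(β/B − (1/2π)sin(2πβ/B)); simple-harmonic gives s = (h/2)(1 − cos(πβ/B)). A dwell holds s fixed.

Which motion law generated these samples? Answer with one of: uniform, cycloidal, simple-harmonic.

candidates at β/B = r: uniform s = h·r (linear in β); cycloidal s = h·(r − sin(2πr)/(2π)); simple-harmonic s = (h/2)(1 − cos(πr))
β=8°: printed 2.4000 | uniform 2.4000, cycloidal 0.5836, simple-harmonic 1.1459
β=10°: printed 3.0000 | uniform 3.0000, cycloidal 1.0901, simple-harmonic 1.7574
β=18°: printed 5.4000 | uniform 5.4000, cycloidal 4.8098, simple-harmonic 5.0614
β=22°: printed 6.6000 | uniform 6.6000, cycloidal 7.1902, simple-harmonic 6.9386
only one law matches every sample → uniform

uniform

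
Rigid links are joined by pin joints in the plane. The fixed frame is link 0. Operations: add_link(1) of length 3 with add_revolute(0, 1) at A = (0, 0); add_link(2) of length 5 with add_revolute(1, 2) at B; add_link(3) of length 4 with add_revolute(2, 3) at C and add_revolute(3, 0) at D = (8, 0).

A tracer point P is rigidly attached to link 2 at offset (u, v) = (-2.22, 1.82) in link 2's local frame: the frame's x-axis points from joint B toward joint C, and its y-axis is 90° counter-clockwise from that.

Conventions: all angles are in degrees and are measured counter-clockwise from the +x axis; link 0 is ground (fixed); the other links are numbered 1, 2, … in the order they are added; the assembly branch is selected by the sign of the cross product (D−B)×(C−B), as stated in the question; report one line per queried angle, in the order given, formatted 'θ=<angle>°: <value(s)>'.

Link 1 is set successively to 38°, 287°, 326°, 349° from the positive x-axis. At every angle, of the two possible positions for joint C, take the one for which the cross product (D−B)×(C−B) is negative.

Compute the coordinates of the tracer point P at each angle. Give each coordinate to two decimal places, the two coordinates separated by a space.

A=(0,0), D=(8.00,0)
θ=38°: B = A + 3.00·(cos38°, sin38°) = (2.3640, 1.8470)
θ=38°: |BD| = 5.9309
θ=38°: circle(B,5.00) ∩ circle(D,4.00): a=3.7242, h=3.3362
θ=38°:   candidates: C₊=(6.9420,3.8575) cross=19.787; C₋=(4.8641,-2.4831) cross=-19.787
θ=38°:   branch - wants cross < 0 → take C=(4.8641,-2.4831) (cross=-19.787)
θ=38°: ex = (C−B)/|BC| = (0.5000,-0.8660); ey = (0.8660,0.5000)
θ=38°: P = B + -2.22·ex + 1.82·ey = (2.8302,4.6796)
θ=287°: B = A + 3.00·(cos287°, sin287°) = (0.8771, -2.8689)
θ=287°: |BD| = 7.6789
θ=287°: circle(B,5.00) ∩ circle(D,4.00): a=4.4255, h=2.3270
θ=287°:   candidates: C₊=(4.1127,0.9430) cross=17.869; C₋=(5.8515,-3.3740) cross=-17.869
θ=287°:   branch - wants cross < 0 → take C=(5.8515,-3.3740) (cross=-17.869)
θ=287°: ex = (C−B)/|BC| = (0.9949,-0.1010); ey = (0.1010,0.9949)
θ=287°: P = B + -2.22·ex + 1.82·ey = (-1.1477,-0.8340)
θ=326°: B = A + 3.00·(cos326°, sin326°) = (2.4871, -1.6776)
θ=326°: |BD| = 5.7625
θ=326°: circle(B,5.00) ∩ circle(D,4.00): a=3.6622, h=3.4042
θ=326°:   candidates: C₊=(4.9996,2.6453) cross=19.617; C₋=(6.9817,-3.8682) cross=-19.617
θ=326°:   branch - wants cross < 0 → take C=(6.9817,-3.8682) (cross=-19.617)
θ=326°: ex = (C−B)/|BC| = (0.8989,-0.4381); ey = (0.4381,0.8989)
θ=326°: P = B + -2.22·ex + 1.82·ey = (1.2889,0.9311)
θ=349°: B = A + 3.00·(cos349°, sin349°) = (2.9449, -0.5724)
θ=349°: |BD| = 5.0874
θ=349°: circle(B,5.00) ∩ circle(D,4.00): a=3.4282, h=3.6397
θ=349°:   candidates: C₊=(5.9418,3.4299) cross=18.516; C₋=(6.7609,-3.8032) cross=-18.516
θ=349°:   branch - wants cross < 0 → take C=(6.7609,-3.8032) (cross=-18.516)
θ=349°: ex = (C−B)/|BC| = (0.7632,-0.6462); ey = (0.6462,0.7632)
θ=349°: P = B + -2.22·ex + 1.82·ey = (2.4266,2.2511)

θ=38°: 2.83 4.68
θ=287°: -1.15 -0.83
θ=326°: 1.29 0.93
θ=349°: 2.43 2.25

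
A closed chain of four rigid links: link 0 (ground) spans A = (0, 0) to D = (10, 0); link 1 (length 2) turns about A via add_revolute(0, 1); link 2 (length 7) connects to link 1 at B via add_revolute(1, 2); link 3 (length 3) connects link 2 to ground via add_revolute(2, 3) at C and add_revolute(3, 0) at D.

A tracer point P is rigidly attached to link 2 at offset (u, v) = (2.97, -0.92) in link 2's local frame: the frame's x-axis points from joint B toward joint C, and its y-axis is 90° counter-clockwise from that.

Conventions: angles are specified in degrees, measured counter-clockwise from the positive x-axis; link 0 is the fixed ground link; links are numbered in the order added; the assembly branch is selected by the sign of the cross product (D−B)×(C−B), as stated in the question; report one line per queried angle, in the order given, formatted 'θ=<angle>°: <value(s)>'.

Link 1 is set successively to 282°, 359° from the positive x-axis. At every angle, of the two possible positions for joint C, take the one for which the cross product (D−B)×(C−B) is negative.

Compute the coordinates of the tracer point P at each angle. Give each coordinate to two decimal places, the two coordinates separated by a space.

A=(0,0), D=(10.00,0)
θ=282°: B = A + 2.00·(cos282°, sin282°) = (0.4158, -1.9563)
θ=282°: |BD| = 9.7818
θ=282°: circle(B,7.00) ∩ circle(D,3.00): a=6.9355, h=0.9480
θ=282°:   candidates: C₊=(7.0216,0.3596) cross=9.273; C₋=(7.4008,-1.4981) cross=-9.273
θ=282°:   branch - wants cross < 0 → take C=(7.4008,-1.4981) (cross=-9.273)
θ=282°: ex = (C−B)/|BC| = (0.9979,0.0655); ey = (-0.0655,0.9979)
θ=282°: P = B + 2.97·ex + -0.92·ey = (3.4397,-2.6799)
θ=359°: B = A + 2.00·(cos359°, sin359°) = (1.9997, -0.0349)
θ=359°: |BD| = 8.0004
θ=359°: circle(B,7.00) ∩ circle(D,3.00): a=6.5001, h=2.5979
θ=359°:   candidates: C₊=(8.4884,2.5913) cross=20.784; C₋=(8.5110,-2.6044) cross=-20.784
θ=359°:   branch - wants cross < 0 → take C=(8.5110,-2.6044) (cross=-20.784)
θ=359°: ex = (C−B)/|BC| = (0.9302,-0.3671); ey = (0.3671,0.9302)
θ=359°: P = B + 2.97·ex + -0.92·ey = (4.4247,-1.9809)

θ=282°: 3.44 -2.68
θ=359°: 4.42 -1.98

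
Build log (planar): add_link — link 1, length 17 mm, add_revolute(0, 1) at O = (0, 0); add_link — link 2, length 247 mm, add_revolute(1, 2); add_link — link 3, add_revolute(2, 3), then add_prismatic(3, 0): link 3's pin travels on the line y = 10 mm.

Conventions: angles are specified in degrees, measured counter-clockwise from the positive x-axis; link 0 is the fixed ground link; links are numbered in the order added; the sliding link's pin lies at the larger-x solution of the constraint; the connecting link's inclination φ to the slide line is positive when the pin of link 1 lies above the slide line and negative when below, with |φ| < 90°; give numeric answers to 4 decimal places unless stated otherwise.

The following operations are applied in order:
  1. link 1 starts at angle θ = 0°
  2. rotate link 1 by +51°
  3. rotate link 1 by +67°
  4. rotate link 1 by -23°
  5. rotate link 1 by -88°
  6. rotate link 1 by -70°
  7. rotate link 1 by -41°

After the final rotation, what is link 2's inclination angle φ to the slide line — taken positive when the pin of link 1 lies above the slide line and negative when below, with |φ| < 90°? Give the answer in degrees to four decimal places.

geometry: r = 17 mm, L = 247 mm, e = 10 mm; θ starts at 0°
rotate link 1 by +51°: θ ← 0° +51° = 51°
rotate link 1 by +67°: θ ← 51° +67° = 118°
rotate link 1 by -23°: θ ← 118° -23° = 95°
rotate link 1 by -88°: θ ← 95° -88° = 7°
rotate link 1 by -70°: θ ← 7° -70° = -63°
rotate link 1 by -41°: θ ← -63° -41° = -104°
h = r sin θ − e = -16.495027 − 10 = -26.495027
sin φ = h / L = -26.495027 / 247 = -0.10726732
φ = arcsin(-0.10726732) = -6.157812°

-6.1578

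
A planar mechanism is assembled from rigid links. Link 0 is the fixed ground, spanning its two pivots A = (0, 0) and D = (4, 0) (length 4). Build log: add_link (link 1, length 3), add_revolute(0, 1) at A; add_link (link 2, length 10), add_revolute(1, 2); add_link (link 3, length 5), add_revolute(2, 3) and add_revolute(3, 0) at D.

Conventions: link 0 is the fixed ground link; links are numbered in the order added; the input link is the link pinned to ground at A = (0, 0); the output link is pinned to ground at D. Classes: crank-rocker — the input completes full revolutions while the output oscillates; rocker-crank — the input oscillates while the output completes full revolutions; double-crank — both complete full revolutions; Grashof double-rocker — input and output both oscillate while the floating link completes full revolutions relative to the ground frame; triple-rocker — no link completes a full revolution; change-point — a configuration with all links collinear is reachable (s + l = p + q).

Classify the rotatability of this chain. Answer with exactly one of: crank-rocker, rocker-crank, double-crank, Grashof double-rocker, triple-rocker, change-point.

lengths: ground=4, input=3, coupler=10, output=5
sorted: s=3 (shortest), l=10 (longest), p+q=9
s + l = 13 vs p + q = 9
s + l > p + q → non-Grashof → no link fully rotates → triple-rocker

triple-rocker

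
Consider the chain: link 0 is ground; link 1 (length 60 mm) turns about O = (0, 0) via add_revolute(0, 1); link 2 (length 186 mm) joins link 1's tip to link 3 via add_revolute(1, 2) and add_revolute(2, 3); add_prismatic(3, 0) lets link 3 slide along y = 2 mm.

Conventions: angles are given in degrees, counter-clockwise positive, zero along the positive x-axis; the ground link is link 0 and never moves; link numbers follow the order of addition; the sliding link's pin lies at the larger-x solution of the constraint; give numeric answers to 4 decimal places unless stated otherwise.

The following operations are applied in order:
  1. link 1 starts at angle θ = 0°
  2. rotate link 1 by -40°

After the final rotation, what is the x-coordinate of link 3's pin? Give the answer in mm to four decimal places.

geometry: r = 60 mm, L = 186 mm, e = 2 mm; θ starts at 0°
rotate link 1 by -40°: θ ← 0° -40° = -40°
crank pin P = (r cos θ, r sin θ) = (45.962667, -38.567257)
h = r sin θ − e = -38.567257 − 2 = -40.567257
x = r cos θ + √(L² − h²) = 45.962667 + 181.522169 = 227.484835

227.4848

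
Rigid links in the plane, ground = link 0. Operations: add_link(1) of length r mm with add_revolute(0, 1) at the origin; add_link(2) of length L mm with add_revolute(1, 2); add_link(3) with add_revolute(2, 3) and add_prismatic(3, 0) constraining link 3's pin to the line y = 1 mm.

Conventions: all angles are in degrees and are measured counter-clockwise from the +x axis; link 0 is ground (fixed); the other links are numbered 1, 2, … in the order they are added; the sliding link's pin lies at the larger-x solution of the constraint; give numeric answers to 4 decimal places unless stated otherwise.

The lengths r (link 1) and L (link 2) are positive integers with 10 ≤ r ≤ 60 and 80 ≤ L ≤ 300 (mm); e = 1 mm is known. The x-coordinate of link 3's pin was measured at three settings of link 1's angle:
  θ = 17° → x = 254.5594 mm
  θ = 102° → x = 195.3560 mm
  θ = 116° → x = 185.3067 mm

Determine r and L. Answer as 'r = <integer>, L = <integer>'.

constraint per measurement: (x − r cos θ)² + (r sin θ − e)² = L²
subtracting the θ₁ and θ₂ equations cancels the r² and L² terms:
r = (x₁² − x₂²) / (2[(x₁cos θ₁ + e sin θ₁) − (x₂cos θ₂ + e sin θ₂)]) = 47.0000 → r = 47
L² = (x₁ − r cos θ₁)² + (r sin θ₁ − e)² = 44099.9869 → L = 210.0000 → L = 210
check at θ₃=116°: x = 185.3067 (printed 185.3067) ✓

r = 47, L = 210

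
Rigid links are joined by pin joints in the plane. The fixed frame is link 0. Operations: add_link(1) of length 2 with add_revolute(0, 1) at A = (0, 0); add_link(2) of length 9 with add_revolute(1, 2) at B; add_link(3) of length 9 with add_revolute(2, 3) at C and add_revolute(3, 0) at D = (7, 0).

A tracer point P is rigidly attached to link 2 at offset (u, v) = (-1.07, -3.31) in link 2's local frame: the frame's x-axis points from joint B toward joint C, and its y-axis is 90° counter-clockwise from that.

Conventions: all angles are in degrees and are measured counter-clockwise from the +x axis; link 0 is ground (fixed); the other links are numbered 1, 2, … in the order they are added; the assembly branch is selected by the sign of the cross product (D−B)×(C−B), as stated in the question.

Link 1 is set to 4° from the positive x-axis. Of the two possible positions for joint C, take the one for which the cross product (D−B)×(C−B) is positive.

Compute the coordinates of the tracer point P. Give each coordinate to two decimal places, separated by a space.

A=(0,0), D=(7.00,0)
B = A + 2.00·(cos4°, sin4°) = (1.9951, 0.1395)
|BD| = 5.0068
circle(B,9.00) ∩ circle(D,9.00): a=2.5034, h=8.6448
  candidates: C₊=(4.7384,8.7112) cross=43.283; C₋=(4.2567,-8.5717) cross=-43.283
  branch + wants cross > 0 → take C=(4.7384,8.7112) (cross=43.283)
ex = (C−B)/|BC| = (0.3048,0.9524); ey = (-0.9524,0.3048)
P = B + -1.07·ex + -3.31·ey = (4.8215,-1.8885)

4.82 -1.89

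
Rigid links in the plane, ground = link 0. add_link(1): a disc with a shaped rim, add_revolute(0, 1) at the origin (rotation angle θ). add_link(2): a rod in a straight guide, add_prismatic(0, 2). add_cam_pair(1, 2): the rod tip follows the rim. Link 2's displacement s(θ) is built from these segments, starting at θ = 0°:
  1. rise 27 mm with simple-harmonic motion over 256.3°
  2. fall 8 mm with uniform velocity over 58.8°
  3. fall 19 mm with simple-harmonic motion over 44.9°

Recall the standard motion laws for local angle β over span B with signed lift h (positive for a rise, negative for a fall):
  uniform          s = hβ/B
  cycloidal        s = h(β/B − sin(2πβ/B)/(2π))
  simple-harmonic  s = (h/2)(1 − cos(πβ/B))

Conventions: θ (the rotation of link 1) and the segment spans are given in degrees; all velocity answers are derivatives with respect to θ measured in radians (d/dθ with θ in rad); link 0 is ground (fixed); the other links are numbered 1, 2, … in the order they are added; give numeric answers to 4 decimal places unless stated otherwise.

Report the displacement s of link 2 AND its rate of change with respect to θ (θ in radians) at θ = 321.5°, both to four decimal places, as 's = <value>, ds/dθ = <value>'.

segment 1 (0° to 256.3°, simple-harmonic, h = 27) is passed completely: s = 0.0000 + (27) = 27.0000
segment 2 (256.3° to 315.1°, uniform, h = -8) is passed completely: s = 27.0000 + (-8) = 19.0000
θ = 321.5° falls in segment 3 (315.1° to 360°, simple-harmonic, h = -19): β = 321.5 − 315.1 = 6.4°, B = 44.9°; Δs = -19/2·(1 − cos(π·0.1425)) = -0.9367; s = 19.0000 − 0.9367 = 18.0633
velocity in seg [315.1°–360°] (simple-harmonic), θ in radians: β = 6.4° = 0.1117 rad, B = 44.9° = 0.7837 rad; ds/dθ = (πh/(2B)) sin(πβ/B) = (π·(-19)/(2·0.7837)) sin(π·0.1425) = -16.489997 mm/rad

s = 18.0633, ds/dθ = -16.4900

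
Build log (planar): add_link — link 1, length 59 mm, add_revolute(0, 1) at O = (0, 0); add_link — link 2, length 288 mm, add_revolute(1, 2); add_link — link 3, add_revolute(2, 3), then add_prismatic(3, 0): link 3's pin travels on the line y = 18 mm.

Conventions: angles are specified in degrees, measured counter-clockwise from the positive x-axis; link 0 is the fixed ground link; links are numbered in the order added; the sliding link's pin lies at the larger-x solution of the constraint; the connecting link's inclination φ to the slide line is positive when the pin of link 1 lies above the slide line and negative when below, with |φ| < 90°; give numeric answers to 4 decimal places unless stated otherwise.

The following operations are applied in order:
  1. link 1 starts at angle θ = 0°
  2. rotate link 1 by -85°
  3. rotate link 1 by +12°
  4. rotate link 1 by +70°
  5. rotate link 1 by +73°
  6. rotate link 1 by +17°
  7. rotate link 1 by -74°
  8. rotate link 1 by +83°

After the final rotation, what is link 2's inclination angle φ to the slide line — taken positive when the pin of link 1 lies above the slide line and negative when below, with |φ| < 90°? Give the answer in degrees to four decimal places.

geometry: r = 59 mm, L = 288 mm, e = 18 mm; θ starts at 0°
rotate link 1 by -85°: θ ← 0° -85° = -85°
rotate link 1 by +12°: θ ← -85° +12° = -73°
rotate link 1 by +70°: θ ← -73° +70° = -3°
rotate link 1 by +73°: θ ← -3° +73° = 70°
rotate link 1 by +17°: θ ← 70° +17° = 87°
rotate link 1 by -74°: θ ← 87° -74° = 13°
rotate link 1 by +83°: θ ← 13° +83° = 96°
h = r sin θ − e = 58.676792 − 18 = 40.676792
sin φ = h / L = 40.676792 / 288 = 0.14123886
φ = arcsin(0.14123886) = 8.119540°

8.1195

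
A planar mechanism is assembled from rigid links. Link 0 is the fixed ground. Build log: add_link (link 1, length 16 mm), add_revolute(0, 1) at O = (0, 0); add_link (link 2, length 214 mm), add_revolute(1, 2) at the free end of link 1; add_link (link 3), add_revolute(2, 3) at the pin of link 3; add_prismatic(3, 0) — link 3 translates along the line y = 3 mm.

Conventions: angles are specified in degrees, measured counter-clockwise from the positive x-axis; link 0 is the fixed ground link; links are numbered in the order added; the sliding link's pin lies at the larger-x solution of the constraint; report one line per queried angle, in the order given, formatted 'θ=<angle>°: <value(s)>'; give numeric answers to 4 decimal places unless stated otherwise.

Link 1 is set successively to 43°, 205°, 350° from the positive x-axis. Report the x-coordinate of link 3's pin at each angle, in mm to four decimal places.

geometry: r = 16 mm, L = 214 mm, e = 3 mm
θ=43°: crank pin P = (r cos θ, r sin θ) = (11.701659, 10.911974)
θ=43°: h = r sin θ − e = 10.911974 − 3 = 7.911974
θ=43°: x = r cos θ + √(L² − h²) = 11.701659 + 213.853690 = 225.555349
θ=205°: crank pin P = (r cos θ, r sin θ) = (-14.500925, -6.761892)
θ=205°: h = r sin θ − e = -6.761892 − 3 = -9.761892
θ=205°: x = r cos θ + √(L² − h²) = -14.500925 + 213.777233 = 199.276309
θ=350°: crank pin P = (r cos θ, r sin θ) = (15.756924, -2.778371)
θ=350°: h = r sin θ − e = -2.778371 − 3 = -5.778371
θ=350°: x = r cos θ + √(L² − h²) = 15.756924 + 213.921973 = 229.678897

θ=43°: 225.5553
θ=205°: 199.2763
θ=350°: 229.6789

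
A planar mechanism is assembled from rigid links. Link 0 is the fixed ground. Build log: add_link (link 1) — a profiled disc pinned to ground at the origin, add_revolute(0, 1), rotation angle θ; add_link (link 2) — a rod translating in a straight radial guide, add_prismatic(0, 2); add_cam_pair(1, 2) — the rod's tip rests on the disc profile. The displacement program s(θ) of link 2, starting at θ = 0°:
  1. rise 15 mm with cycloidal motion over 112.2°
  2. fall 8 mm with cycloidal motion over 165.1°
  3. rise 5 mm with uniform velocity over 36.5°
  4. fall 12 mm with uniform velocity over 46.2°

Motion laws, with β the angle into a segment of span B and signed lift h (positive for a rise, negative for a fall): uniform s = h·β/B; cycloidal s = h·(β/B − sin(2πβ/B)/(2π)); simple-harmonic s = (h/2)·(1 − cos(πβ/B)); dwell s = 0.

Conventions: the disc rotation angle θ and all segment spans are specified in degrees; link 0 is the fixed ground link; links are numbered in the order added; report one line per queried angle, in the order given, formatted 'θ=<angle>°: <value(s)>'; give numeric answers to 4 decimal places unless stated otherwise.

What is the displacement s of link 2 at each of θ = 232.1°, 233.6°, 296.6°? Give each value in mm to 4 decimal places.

seg 1 [0°–112.2°] cycloidal, h=15: full span → s += 15 → s = 15.0000
seg 2 [112.2°–277.3°] cycloidal, h=-8: θ=232.1° here. β=119.9, B=165.1. -8·(0.7262 − sin(2π·0.7262)/(2π)) = -7.0689 → s = 7.9311
seg 2 [112.2°–277.3°] cycloidal, h=-8: θ=233.6° here. β=121.4, B=165.1. -8·(0.7353 − sin(2π·0.7353)/(2π)) = -7.1503 → s = 7.8497
seg 2 [112.2°–277.3°] cycloidal, h=-8: full span → s += -8 → s = 7.0000
seg 3 [277.3°–313.8°] uniform, h=5: θ=296.6° here. β=19.3, B=36.5. 5·19.3/36.5 = 2.6438 → s = 9.6438

θ=232.1°: 7.9311
θ=233.6°: 7.8497
θ=296.6°: 9.6438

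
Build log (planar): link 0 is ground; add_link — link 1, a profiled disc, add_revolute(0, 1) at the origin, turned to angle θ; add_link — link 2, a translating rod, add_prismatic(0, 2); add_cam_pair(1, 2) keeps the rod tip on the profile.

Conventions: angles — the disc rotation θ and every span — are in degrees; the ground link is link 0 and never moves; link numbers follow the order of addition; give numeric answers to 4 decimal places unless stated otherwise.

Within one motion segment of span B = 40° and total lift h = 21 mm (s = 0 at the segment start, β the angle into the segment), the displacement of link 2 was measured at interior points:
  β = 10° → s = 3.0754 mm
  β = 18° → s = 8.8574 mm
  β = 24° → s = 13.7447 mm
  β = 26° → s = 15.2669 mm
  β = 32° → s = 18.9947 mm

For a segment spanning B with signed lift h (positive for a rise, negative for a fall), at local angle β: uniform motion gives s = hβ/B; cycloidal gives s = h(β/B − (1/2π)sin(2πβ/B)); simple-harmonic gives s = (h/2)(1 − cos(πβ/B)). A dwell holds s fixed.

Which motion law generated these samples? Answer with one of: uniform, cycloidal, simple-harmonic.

candidates at β/B = r: uniform s = h·r (linear in β); cycloidal s = h·(r − sin(2πr)/(2π)); simple-harmonic s = (h/2)(1 − cos(πr))
β=10°: printed 3.0754 | uniform 5.2500, cycloidal 1.9077, simple-harmonic 3.0754
β=18°: printed 8.8574 | uniform 9.4500, cycloidal 8.4172, simple-harmonic 8.8574
β=24°: printed 13.7447 | uniform 12.6000, cycloidal 14.5645, simple-harmonic 13.7447
β=26°: printed 15.2669 | uniform 13.6500, cycloidal 16.3539, simple-harmonic 15.2669
β=32°: printed 18.9947 | uniform 16.8000, cycloidal 19.9787, simple-harmonic 18.9947
only one law matches every sample → simple-harmonic

simple-harmonic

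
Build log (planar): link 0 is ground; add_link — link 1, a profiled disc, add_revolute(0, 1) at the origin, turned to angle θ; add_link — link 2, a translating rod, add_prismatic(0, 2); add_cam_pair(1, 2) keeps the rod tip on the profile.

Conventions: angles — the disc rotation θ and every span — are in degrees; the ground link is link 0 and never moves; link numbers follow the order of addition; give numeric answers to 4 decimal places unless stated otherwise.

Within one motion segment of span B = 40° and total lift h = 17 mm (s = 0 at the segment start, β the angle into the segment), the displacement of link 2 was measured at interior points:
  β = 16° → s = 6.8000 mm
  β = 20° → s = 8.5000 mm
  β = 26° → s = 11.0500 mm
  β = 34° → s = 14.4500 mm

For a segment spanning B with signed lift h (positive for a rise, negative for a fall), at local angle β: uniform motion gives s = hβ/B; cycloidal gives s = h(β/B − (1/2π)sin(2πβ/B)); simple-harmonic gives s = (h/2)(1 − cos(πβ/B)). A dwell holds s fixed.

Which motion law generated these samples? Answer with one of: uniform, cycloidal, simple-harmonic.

candidates at β/B = r: uniform s = h·r (linear in β); cycloidal s = h·(r − sin(2πr)/(2π)); simple-harmonic s = (h/2)(1 − cos(πr))
β=16°: printed 6.8000 | uniform 6.8000, cycloidal 5.2097, simple-harmonic 5.8734
β=20°: printed 8.5000 | uniform 8.5000, cycloidal 8.5000, simple-harmonic 8.5000
β=26°: printed 11.0500 | uniform 11.0500, cycloidal 13.2389, simple-harmonic 12.3589
β=34°: printed 14.4500 | uniform 14.4500, cycloidal 16.6389, simple-harmonic 16.0736
only one law matches every sample → uniform

uniform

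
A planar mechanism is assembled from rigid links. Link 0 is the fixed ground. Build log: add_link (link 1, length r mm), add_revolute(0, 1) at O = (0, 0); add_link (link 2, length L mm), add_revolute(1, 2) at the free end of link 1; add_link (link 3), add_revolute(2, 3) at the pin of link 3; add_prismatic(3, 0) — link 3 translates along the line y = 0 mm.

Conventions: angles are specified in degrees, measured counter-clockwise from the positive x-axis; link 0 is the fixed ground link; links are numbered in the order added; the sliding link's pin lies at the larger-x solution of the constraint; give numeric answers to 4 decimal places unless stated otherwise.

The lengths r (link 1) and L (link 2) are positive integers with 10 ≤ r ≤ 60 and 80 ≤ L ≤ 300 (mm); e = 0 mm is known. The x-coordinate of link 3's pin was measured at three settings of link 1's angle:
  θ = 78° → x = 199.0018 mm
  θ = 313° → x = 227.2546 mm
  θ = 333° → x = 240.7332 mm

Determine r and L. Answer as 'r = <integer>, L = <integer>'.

constraint per measurement: (x − r cos θ)² + (r sin θ − e)² = L²
subtracting the θ₁ and θ₂ equations cancels the r² and L² terms:
r = (x₁² − x₂²) / (2[(x₁cos θ₁ + e sin θ₁) − (x₂cos θ₂ + e sin θ₂)]) = 53.0001 → r = 53
L² = (x₁ − r cos θ₁)² + (r sin θ₁ − e)² = 38024.9875 → L = 195.0000 → L = 195
check at θ₃=333°: x = 240.7332 (printed 240.7332) ✓

r = 53, L = 195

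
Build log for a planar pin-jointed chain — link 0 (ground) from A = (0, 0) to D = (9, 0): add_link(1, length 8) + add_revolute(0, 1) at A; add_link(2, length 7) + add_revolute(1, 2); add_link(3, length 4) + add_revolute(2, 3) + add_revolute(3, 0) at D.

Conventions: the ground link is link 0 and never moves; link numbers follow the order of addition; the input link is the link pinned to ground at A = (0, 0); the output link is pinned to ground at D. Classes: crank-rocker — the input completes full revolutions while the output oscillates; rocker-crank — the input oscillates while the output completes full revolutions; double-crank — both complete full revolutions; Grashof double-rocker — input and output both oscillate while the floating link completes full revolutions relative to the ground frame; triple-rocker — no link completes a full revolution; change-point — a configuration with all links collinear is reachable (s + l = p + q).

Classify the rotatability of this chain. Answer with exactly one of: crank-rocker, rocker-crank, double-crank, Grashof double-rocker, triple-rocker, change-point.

lengths: ground=9, input=8, coupler=7, output=4
sorted: s=4 (shortest), l=9 (longest), p+q=15
s + l = 13 vs p + q = 15
s + l < p + q (Grashof) with shortest = output link → rocker-crank

rocker-crank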